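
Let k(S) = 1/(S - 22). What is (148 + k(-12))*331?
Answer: 1665261/34 ≈ 48978.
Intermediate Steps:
k(S) = 1/(-22 + S)
(148 + k(-12))*331 = (148 + 1/(-22 - 12))*331 = (148 + 1/(-34))*331 = (148 - 1/34)*331 = (5031/34)*331 = 1665261/34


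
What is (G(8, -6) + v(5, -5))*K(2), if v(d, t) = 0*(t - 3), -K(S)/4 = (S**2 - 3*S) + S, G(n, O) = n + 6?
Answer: 0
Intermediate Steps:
G(n, O) = 6 + n
K(S) = -4*S**2 + 8*S (K(S) = -4*((S**2 - 3*S) + S) = -4*(S**2 - 2*S) = -4*S**2 + 8*S)
v(d, t) = 0 (v(d, t) = 0*(-3 + t) = 0)
(G(8, -6) + v(5, -5))*K(2) = ((6 + 8) + 0)*(4*2*(2 - 1*2)) = (14 + 0)*(4*2*(2 - 2)) = 14*(4*2*0) = 14*0 = 0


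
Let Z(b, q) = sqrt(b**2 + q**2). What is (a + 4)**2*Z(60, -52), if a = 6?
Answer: 400*sqrt(394) ≈ 7939.8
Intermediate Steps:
(a + 4)**2*Z(60, -52) = (6 + 4)**2*sqrt(60**2 + (-52)**2) = 10**2*sqrt(3600 + 2704) = 100*sqrt(6304) = 100*(4*sqrt(394)) = 400*sqrt(394)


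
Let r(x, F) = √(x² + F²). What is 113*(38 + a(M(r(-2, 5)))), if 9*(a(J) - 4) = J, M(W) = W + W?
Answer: 4746 + 226*√29/9 ≈ 4881.2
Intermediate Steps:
r(x, F) = √(F² + x²)
M(W) = 2*W
a(J) = 4 + J/9
113*(38 + a(M(r(-2, 5)))) = 113*(38 + (4 + (2*√(5² + (-2)²))/9)) = 113*(38 + (4 + (2*√(25 + 4))/9)) = 113*(38 + (4 + (2*√29)/9)) = 113*(38 + (4 + 2*√29/9)) = 113*(42 + 2*√29/9) = 4746 + 226*√29/9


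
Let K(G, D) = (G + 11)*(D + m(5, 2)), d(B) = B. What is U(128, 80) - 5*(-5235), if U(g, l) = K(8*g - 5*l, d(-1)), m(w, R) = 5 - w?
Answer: 25540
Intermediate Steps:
K(G, D) = D*(11 + G) (K(G, D) = (G + 11)*(D + (5 - 1*5)) = (11 + G)*(D + (5 - 5)) = (11 + G)*(D + 0) = (11 + G)*D = D*(11 + G))
U(g, l) = -11 - 8*g + 5*l (U(g, l) = -(11 + (8*g - 5*l)) = -(11 + (-5*l + 8*g)) = -(11 - 5*l + 8*g) = -11 - 8*g + 5*l)
U(128, 80) - 5*(-5235) = (-11 - 8*128 + 5*80) - 5*(-5235) = (-11 - 1024 + 400) + 26175 = -635 + 26175 = 25540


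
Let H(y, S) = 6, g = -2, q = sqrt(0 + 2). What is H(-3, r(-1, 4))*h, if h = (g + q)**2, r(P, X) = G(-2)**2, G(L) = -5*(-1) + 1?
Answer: 36 - 24*sqrt(2) ≈ 2.0589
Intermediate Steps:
G(L) = 6 (G(L) = 5 + 1 = 6)
q = sqrt(2) ≈ 1.4142
r(P, X) = 36 (r(P, X) = 6**2 = 36)
h = (-2 + sqrt(2))**2 ≈ 0.34315
H(-3, r(-1, 4))*h = 6*(2 - sqrt(2))**2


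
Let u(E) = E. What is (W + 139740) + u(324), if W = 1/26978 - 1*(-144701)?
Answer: 7682390171/26978 ≈ 2.8477e+5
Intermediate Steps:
W = 3903743579/26978 (W = 1/26978 + 144701 = 3903743579/26978 ≈ 1.4470e+5)
(W + 139740) + u(324) = (3903743579/26978 + 139740) + 324 = 7673649299/26978 + 324 = 7682390171/26978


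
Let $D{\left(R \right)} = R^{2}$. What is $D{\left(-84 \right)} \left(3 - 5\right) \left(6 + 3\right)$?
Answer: $-127008$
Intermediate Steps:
$D{\left(-84 \right)} \left(3 - 5\right) \left(6 + 3\right) = \left(-84\right)^{2} \left(3 - 5\right) \left(6 + 3\right) = 7056 \left(\left(-2\right) 9\right) = 7056 \left(-18\right) = -127008$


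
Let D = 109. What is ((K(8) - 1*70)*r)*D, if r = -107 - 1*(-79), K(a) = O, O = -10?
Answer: 244160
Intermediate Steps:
K(a) = -10
r = -28 (r = -107 + 79 = -28)
((K(8) - 1*70)*r)*D = ((-10 - 1*70)*(-28))*109 = ((-10 - 70)*(-28))*109 = -80*(-28)*109 = 2240*109 = 244160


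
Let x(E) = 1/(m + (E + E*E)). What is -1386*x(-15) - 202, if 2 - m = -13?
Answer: -5204/25 ≈ -208.16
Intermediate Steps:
m = 15 (m = 2 - 1*(-13) = 2 + 13 = 15)
x(E) = 1/(15 + E + E**2) (x(E) = 1/(15 + (E + E*E)) = 1/(15 + (E + E**2)) = 1/(15 + E + E**2))
-1386*x(-15) - 202 = -1386/(15 - 15 + (-15)**2) - 202 = -1386/(15 - 15 + 225) - 202 = -1386/225 - 202 = -1386*1/225 - 202 = -154/25 - 202 = -5204/25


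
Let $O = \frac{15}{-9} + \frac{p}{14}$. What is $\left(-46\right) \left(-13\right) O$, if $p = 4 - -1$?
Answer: $- \frac{16445}{21} \approx -783.1$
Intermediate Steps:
$p = 5$ ($p = 4 + 1 = 5$)
$O = - \frac{55}{42}$ ($O = \frac{15}{-9} + \frac{5}{14} = 15 \left(- \frac{1}{9}\right) + 5 \cdot \frac{1}{14} = - \frac{5}{3} + \frac{5}{14} = - \frac{55}{42} \approx -1.3095$)
$\left(-46\right) \left(-13\right) O = \left(-46\right) \left(-13\right) \left(- \frac{55}{42}\right) = 598 \left(- \frac{55}{42}\right) = - \frac{16445}{21}$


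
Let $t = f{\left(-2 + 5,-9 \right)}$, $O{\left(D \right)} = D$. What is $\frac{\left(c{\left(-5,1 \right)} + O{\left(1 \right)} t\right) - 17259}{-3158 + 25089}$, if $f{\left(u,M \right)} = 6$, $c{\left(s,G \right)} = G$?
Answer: $- \frac{17252}{21931} \approx -0.78665$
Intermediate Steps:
$t = 6$
$\frac{\left(c{\left(-5,1 \right)} + O{\left(1 \right)} t\right) - 17259}{-3158 + 25089} = \frac{\left(1 + 1 \cdot 6\right) - 17259}{-3158 + 25089} = \frac{\left(1 + 6\right) - 17259}{21931} = \left(7 - 17259\right) \frac{1}{21931} = \left(-17252\right) \frac{1}{21931} = - \frac{17252}{21931}$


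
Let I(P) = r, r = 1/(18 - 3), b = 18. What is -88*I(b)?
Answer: -88/15 ≈ -5.8667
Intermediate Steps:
r = 1/15 ≈ 0.066667
I(P) = 1/15
-88*I(b) = -88*1/15 = -88/15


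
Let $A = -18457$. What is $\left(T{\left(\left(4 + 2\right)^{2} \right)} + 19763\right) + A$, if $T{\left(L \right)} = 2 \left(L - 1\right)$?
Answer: $1376$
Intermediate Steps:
$T{\left(L \right)} = -2 + 2 L$ ($T{\left(L \right)} = 2 \left(-1 + L\right) = -2 + 2 L$)
$\left(T{\left(\left(4 + 2\right)^{2} \right)} + 19763\right) + A = \left(\left(-2 + 2 \left(4 + 2\right)^{2}\right) + 19763\right) - 18457 = \left(\left(-2 + 2 \cdot 6^{2}\right) + 19763\right) - 18457 = \left(\left(-2 + 2 \cdot 36\right) + 19763\right) - 18457 = \left(\left(-2 + 72\right) + 19763\right) - 18457 = \left(70 + 19763\right) - 18457 = 19833 - 18457 = 1376$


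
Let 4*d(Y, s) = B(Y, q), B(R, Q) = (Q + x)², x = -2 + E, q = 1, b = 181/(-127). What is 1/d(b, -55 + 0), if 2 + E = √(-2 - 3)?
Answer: 4/(3 - I*√5)² ≈ 0.081633 + 0.2738*I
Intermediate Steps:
b = -181/127 (b = 181*(-1/127) = -181/127 ≈ -1.4252)
E = -2 + I*√5 (E = -2 + √(-2 - 3) = -2 + √(-5) = -2 + I*√5 ≈ -2.0 + 2.2361*I)
x = -4 + I*√5 (x = -2 + (-2 + I*√5) = -4 + I*√5 ≈ -4.0 + 2.2361*I)
B(R, Q) = (-4 + Q + I*√5)² (B(R, Q) = (Q + (-4 + I*√5))² = (-4 + Q + I*√5)²)
d(Y, s) = (-3 + I*√5)²/4 (d(Y, s) = (-4 + 1 + I*√5)²/4 = (-3 + I*√5)²/4)
1/d(b, -55 + 0) = 1/((3 - I*√5)²/4) = 4/(3 - I*√5)²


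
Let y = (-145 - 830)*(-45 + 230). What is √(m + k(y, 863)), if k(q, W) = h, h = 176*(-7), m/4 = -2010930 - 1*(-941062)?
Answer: 8*I*√66886 ≈ 2069.0*I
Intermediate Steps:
m = -4279472 (m = 4*(-2010930 - 1*(-941062)) = 4*(-2010930 + 941062) = 4*(-1069868) = -4279472)
y = -180375 (y = -975*185 = -180375)
h = -1232
k(q, W) = -1232
√(m + k(y, 863)) = √(-4279472 - 1232) = √(-4280704) = 8*I*√66886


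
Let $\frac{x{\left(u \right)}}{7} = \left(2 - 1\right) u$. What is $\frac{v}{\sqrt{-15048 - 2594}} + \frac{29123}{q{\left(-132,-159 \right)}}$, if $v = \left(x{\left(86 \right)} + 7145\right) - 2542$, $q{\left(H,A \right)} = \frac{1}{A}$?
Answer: $-4630557 - \frac{5205 i \sqrt{17642}}{17642} \approx -4.6306 \cdot 10^{6} - 39.187 i$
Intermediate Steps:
$x{\left(u \right)} = 7 u$ ($x{\left(u \right)} = 7 \left(2 - 1\right) u = 7 \cdot 1 u = 7 u$)
$v = 5205$ ($v = \left(7 \cdot 86 + 7145\right) - 2542 = \left(602 + 7145\right) - 2542 = 7747 - 2542 = 5205$)
$\frac{v}{\sqrt{-15048 - 2594}} + \frac{29123}{q{\left(-132,-159 \right)}} = \frac{5205}{\sqrt{-15048 - 2594}} + \frac{29123}{\frac{1}{-159}} = \frac{5205}{\sqrt{-17642}} + \frac{29123}{- \frac{1}{159}} = \frac{5205}{i \sqrt{17642}} + 29123 \left(-159\right) = 5205 \left(- \frac{i \sqrt{17642}}{17642}\right) - 4630557 = - \frac{5205 i \sqrt{17642}}{17642} - 4630557 = -4630557 - \frac{5205 i \sqrt{17642}}{17642}$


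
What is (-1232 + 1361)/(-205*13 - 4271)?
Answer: -43/2312 ≈ -0.018599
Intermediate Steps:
(-1232 + 1361)/(-205*13 - 4271) = 129/(-2665 - 4271) = 129/(-6936) = 129*(-1/6936) = -43/2312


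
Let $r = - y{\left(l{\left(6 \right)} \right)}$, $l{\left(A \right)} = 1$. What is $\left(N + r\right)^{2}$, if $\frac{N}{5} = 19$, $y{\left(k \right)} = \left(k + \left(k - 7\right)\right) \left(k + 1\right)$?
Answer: $11025$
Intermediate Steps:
$y{\left(k \right)} = \left(1 + k\right) \left(-7 + 2 k\right)$ ($y{\left(k \right)} = \left(k + \left(-7 + k\right)\right) \left(1 + k\right) = \left(-7 + 2 k\right) \left(1 + k\right) = \left(1 + k\right) \left(-7 + 2 k\right)$)
$N = 95$ ($N = 5 \cdot 19 = 95$)
$r = 10$ ($r = - (-7 - 5 + 2 \cdot 1^{2}) = - (-7 - 5 + 2 \cdot 1) = - (-7 - 5 + 2) = \left(-1\right) \left(-10\right) = 10$)
$\left(N + r\right)^{2} = \left(95 + 10\right)^{2} = 105^{2} = 11025$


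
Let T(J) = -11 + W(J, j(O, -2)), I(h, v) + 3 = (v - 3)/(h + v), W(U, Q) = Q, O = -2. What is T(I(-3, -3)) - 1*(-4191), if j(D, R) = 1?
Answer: 4181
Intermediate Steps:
I(h, v) = -3 + (-3 + v)/(h + v) (I(h, v) = -3 + (v - 3)/(h + v) = -3 + (-3 + v)/(h + v))
T(J) = -10 (T(J) = -11 + 1 = -10)
T(I(-3, -3)) - 1*(-4191) = -10 - 1*(-4191) = -10 + 4191 = 4181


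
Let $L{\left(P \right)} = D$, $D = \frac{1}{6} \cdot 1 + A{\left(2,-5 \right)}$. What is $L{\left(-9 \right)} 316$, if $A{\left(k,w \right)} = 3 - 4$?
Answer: $- \frac{790}{3} \approx -263.33$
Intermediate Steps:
$A{\left(k,w \right)} = -1$ ($A{\left(k,w \right)} = 3 - 4 = -1$)
$D = - \frac{5}{6}$ ($D = \frac{1}{6} \cdot 1 - 1 = \frac{1}{6} - 1 = - \frac{5}{6} \approx -0.83333$)
$L{\left(P \right)} = - \frac{5}{6}$
$L{\left(-9 \right)} 316 = \left(- \frac{5}{6}\right) 316 = - \frac{790}{3}$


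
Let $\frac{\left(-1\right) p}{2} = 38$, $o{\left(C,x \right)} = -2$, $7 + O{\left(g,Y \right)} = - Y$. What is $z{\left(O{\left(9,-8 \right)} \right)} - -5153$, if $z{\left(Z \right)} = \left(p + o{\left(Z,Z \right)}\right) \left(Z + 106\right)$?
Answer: $-3193$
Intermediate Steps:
$O{\left(g,Y \right)} = -7 - Y$
$p = -76$ ($p = \left(-2\right) 38 = -76$)
$z{\left(Z \right)} = -8268 - 78 Z$ ($z{\left(Z \right)} = \left(-76 - 2\right) \left(Z + 106\right) = - 78 \left(106 + Z\right) = -8268 - 78 Z$)
$z{\left(O{\left(9,-8 \right)} \right)} - -5153 = \left(-8268 - 78 \left(-7 - -8\right)\right) - -5153 = \left(-8268 - 78 \left(-7 + 8\right)\right) + 5153 = \left(-8268 - 78\right) + 5153 = -8346 + 5153 = -3193$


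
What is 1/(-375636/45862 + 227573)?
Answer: 997/226882115 ≈ 4.3944e-6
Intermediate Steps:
1/(-375636/45862 + 227573) = 1/(-375636*1/45862 + 227573) = 1/(-8166/997 + 227573) = 1/(226882115/997) = 997/226882115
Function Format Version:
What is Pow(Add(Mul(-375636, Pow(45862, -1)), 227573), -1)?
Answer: Rational(997, 226882115) ≈ 4.3944e-6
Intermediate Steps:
Pow(Add(Mul(-375636, Pow(45862, -1)), 227573), -1) = Pow(Add(Mul(-375636, Rational(1, 45862)), 227573), -1) = Pow(Add(Rational(-8166, 997), 227573), -1) = Pow(Rational(226882115, 997), -1) = Rational(997, 226882115)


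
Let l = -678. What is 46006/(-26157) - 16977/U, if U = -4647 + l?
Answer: 66361813/46428675 ≈ 1.4293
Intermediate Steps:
U = -5325 (U = -4647 - 678 = -5325)
46006/(-26157) - 16977/U = 46006/(-26157) - 16977/(-5325) = 46006*(-1/26157) - 16977*(-1/5325) = -46006/26157 + 5659/1775 = 66361813/46428675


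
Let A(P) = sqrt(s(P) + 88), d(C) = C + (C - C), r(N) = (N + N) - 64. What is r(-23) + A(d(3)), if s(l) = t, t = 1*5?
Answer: -110 + sqrt(93) ≈ -100.36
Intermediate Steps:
t = 5
s(l) = 5
r(N) = -64 + 2*N (r(N) = 2*N - 64 = -64 + 2*N)
d(C) = C (d(C) = C + 0 = C)
A(P) = sqrt(93) (A(P) = sqrt(5 + 88) = sqrt(93))
r(-23) + A(d(3)) = (-64 + 2*(-23)) + sqrt(93) = (-64 - 46) + sqrt(93) = -110 + sqrt(93)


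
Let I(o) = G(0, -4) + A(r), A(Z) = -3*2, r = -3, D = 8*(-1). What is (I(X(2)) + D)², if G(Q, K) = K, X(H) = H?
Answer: 324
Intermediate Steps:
D = -8
A(Z) = -6
I(o) = -10 (I(o) = -4 - 6 = -10)
(I(X(2)) + D)² = (-10 - 8)² = (-18)² = 324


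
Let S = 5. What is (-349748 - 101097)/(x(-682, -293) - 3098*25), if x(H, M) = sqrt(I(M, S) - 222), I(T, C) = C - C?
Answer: 17458972625/2999251361 + 450845*I*sqrt(222)/5998502722 ≈ 5.8211 + 0.0011199*I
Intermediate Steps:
I(T, C) = 0
x(H, M) = I*sqrt(222) (x(H, M) = sqrt(0 - 222) = sqrt(-222) = I*sqrt(222))
(-349748 - 101097)/(x(-682, -293) - 3098*25) = (-349748 - 101097)/(I*sqrt(222) - 3098*25) = -450845/(I*sqrt(222) - 77450) = -450845/(-77450 + I*sqrt(222))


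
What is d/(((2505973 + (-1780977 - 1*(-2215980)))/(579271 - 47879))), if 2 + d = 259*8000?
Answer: 68815197576/183811 ≈ 3.7438e+5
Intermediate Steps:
d = 2071998 (d = -2 + 259*8000 = -2 + 2072000 = 2071998)
d/(((2505973 + (-1780977 - 1*(-2215980)))/(579271 - 47879))) = 2071998/(((2505973 + (-1780977 - 1*(-2215980)))/(579271 - 47879))) = 2071998/(((2505973 + (-1780977 + 2215980))/531392)) = 2071998/(((2505973 + 435003)*(1/531392))) = 2071998/((2940976*(1/531392))) = 2071998/(183811/33212) = 2071998*(33212/183811) = 68815197576/183811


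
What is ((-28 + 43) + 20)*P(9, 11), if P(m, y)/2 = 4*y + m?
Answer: 3710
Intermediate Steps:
P(m, y) = 2*m + 8*y (P(m, y) = 2*(4*y + m) = 2*(m + 4*y) = 2*m + 8*y)
((-28 + 43) + 20)*P(9, 11) = ((-28 + 43) + 20)*(2*9 + 8*11) = (15 + 20)*(18 + 88) = 35*106 = 3710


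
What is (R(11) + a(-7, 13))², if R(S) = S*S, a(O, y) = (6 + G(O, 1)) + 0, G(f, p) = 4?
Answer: 17161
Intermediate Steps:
a(O, y) = 10 (a(O, y) = (6 + 4) + 0 = 10 + 0 = 10)
R(S) = S²
(R(11) + a(-7, 13))² = (11² + 10)² = (121 + 10)² = 131² = 17161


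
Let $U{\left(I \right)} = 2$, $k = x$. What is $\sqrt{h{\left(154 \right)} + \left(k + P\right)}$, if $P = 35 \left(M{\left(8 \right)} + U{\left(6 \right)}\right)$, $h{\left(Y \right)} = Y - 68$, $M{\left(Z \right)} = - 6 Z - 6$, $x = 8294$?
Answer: $4 \sqrt{410} \approx 80.994$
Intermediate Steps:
$k = 8294$
$M{\left(Z \right)} = -6 - 6 Z$
$h{\left(Y \right)} = -68 + Y$
$P = -1820$ ($P = 35 \left(\left(-6 - 48\right) + 2\right) = 35 \left(-54 + 2\right) = 35 \left(-52\right) = -1820$)
$\sqrt{h{\left(154 \right)} + \left(k + P\right)} = \sqrt{\left(-68 + 154\right) + \left(8294 - 1820\right)} = \sqrt{86 + 6474} = \sqrt{6560} = 4 \sqrt{410}$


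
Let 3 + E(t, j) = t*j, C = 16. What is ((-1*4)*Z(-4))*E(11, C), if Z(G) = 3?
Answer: -2076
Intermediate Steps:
E(t, j) = -3 + j*t (E(t, j) = -3 + t*j = -3 + j*t)
((-1*4)*Z(-4))*E(11, C) = (-1*4*3)*(-3 + 16*11) = (-4*3)*(-3 + 176) = -12*173 = -2076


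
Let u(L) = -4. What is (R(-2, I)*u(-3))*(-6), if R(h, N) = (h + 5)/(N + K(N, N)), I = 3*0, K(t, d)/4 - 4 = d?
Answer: 9/2 ≈ 4.5000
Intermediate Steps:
K(t, d) = 16 + 4*d
I = 0
R(h, N) = (5 + h)/(16 + 5*N) (R(h, N) = (h + 5)/(N + (16 + 4*N)) = (5 + h)/(16 + 5*N))
(R(-2, I)*u(-3))*(-6) = (((5 - 2)/(16 + 5*0))*(-4))*(-6) = ((3/(16 + 0))*(-4))*(-6) = ((3/16)*(-4))*(-6) = -3/4*(-6) = 9/2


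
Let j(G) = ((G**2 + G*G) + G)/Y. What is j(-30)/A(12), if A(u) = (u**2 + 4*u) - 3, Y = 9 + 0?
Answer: 590/567 ≈ 1.0406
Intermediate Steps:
Y = 9
j(G) = G/9 + 2*G**2/9 (j(G) = ((G**2 + G*G) + G)/9 = ((G**2 + G**2) + G)*(1/9) = (2*G**2 + G)*(1/9) = (G + 2*G**2)*(1/9) = G/9 + 2*G**2/9)
A(u) = -3 + u**2 + 4*u
j(-30)/A(12) = ((1/9)*(-30)*(1 + 2*(-30)))/(-3 + 12**2 + 4*12) = ((1/9)*(-30)*(1 - 60))/(-3 + 144 + 48) = ((1/9)*(-30)*(-59))/189 = (590/3)*(1/189) = 590/567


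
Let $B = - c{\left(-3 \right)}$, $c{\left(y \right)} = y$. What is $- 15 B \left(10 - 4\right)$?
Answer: $-270$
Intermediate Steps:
$B = 3$ ($B = \left(-1\right) \left(-3\right) = 3$)
$- 15 B \left(10 - 4\right) = \left(-15\right) 3 \left(10 - 4\right) = \left(-45\right) 6 = -270$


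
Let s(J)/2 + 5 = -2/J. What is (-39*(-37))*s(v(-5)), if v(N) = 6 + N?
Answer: -20202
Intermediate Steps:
s(J) = -10 - 4/J (s(J) = -10 + 2*(-2/J) = -10 - 4/J)
(-39*(-37))*s(v(-5)) = (-39*(-37))*(-10 - 4/(6 - 5)) = 1443*(-10 - 4/1) = 1443*(-10 - 4*1) = 1443*(-10 - 4) = 1443*(-14) = -20202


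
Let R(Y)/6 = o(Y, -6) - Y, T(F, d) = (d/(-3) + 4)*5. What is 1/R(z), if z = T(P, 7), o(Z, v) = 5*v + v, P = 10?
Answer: -1/266 ≈ -0.0037594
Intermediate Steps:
o(Z, v) = 6*v
T(F, d) = 20 - 5*d/3 (T(F, d) = (d*(-⅓) + 4)*5 = (-d/3 + 4)*5 = (4 - d/3)*5 = 20 - 5*d/3)
z = 25/3 (z = 20 - 5/3*7 = 20 - 35/3 = 25/3 ≈ 8.3333)
R(Y) = -216 - 6*Y (R(Y) = 6*(6*(-6) - Y) = 6*(-36 - Y) = -216 - 6*Y)
1/R(z) = 1/(-216 - 6*25/3) = 1/(-216 - 50) = 1/(-266) = -1/266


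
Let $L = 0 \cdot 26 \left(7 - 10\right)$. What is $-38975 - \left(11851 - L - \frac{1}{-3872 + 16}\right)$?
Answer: $- \frac{195985057}{3856} \approx -50826.0$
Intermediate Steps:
$L = 0$ ($L = 0 \left(-3\right) = 0$)
$-38975 - \left(11851 - L - \frac{1}{-3872 + 16}\right) = -38975 + \left(\left(-11851 + \frac{1}{-3872 + 16}\right) + 0\right) = -38975 + \left(\left(-11851 + \frac{1}{-3856}\right) + 0\right) = -38975 + \left(\left(-11851 - \frac{1}{3856}\right) + 0\right) = -38975 + \left(- \frac{45697457}{3856} + 0\right) = -38975 - \frac{45697457}{3856} = - \frac{195985057}{3856}$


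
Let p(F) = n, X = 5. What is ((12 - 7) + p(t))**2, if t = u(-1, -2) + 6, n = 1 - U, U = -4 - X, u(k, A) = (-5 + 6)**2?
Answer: 225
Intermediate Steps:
u(k, A) = 1 (u(k, A) = 1**2 = 1)
U = -9 (U = -4 - 1*5 = -4 - 5 = -9)
n = 10 (n = 1 - 1*(-9) = 1 + 9 = 10)
t = 7 (t = 1 + 6 = 7)
p(F) = 10
((12 - 7) + p(t))**2 = ((12 - 7) + 10)**2 = (5 + 10)**2 = 15**2 = 225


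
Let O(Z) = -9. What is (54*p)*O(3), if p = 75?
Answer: -36450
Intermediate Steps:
(54*p)*O(3) = (54*75)*(-9) = 4050*(-9) = -36450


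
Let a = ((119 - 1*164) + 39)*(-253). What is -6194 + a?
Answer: -4676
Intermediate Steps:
a = 1518 (a = ((119 - 164) + 39)*(-253) = (-45 + 39)*(-253) = -6*(-253) = 1518)
-6194 + a = -6194 + 1518 = -4676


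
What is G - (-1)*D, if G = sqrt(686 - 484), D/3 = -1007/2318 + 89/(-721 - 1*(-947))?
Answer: -840/6893 + sqrt(202) ≈ 14.091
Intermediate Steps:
D = -840/6893 (D = 3*(-1007/2318 + 89/(-721 - 1*(-947))) = 3*(-1007*1/2318 + 89/(-721 + 947)) = 3*(-53/122 + 89/226) = 3*(-280/6893) = -840/6893 ≈ -0.12186)
G = sqrt(202) ≈ 14.213
G - (-1)*D = sqrt(202) - (-1)*(-840)/6893 = sqrt(202) - 1*840/6893 = sqrt(202) - 840/6893 = -840/6893 + sqrt(202)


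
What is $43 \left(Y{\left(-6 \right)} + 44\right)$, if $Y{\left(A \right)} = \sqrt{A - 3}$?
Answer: $1892 + 129 i \approx 1892.0 + 129.0 i$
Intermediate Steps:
$Y{\left(A \right)} = \sqrt{-3 + A}$
$43 \left(Y{\left(-6 \right)} + 44\right) = 43 \left(\sqrt{-3 - 6} + 44\right) = 43 \left(\sqrt{-9} + 44\right) = 43 \left(3 i + 44\right) = 43 \left(44 + 3 i\right) = 1892 + 129 i$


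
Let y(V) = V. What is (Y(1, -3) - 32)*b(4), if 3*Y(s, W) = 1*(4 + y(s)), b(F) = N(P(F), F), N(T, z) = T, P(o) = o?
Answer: -364/3 ≈ -121.33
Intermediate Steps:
b(F) = F
Y(s, W) = 4/3 + s/3 (Y(s, W) = (1*(4 + s))/3 = (4 + s)/3 = 4/3 + s/3)
(Y(1, -3) - 32)*b(4) = ((4/3 + (⅓)*1) - 32)*4 = ((4/3 + ⅓) - 32)*4 = (5/3 - 32)*4 = -91/3*4 = -364/3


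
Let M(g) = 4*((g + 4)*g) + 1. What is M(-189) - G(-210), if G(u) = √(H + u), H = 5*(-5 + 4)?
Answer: 139861 - I*√215 ≈ 1.3986e+5 - 14.663*I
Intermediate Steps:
H = -5 (H = 5*(-1) = -5)
M(g) = 1 + 4*g*(4 + g) (M(g) = 4*((4 + g)*g) + 1 = 4*(g*(4 + g)) + 1 = 4*g*(4 + g) + 1 = 1 + 4*g*(4 + g))
G(u) = √(-5 + u)
M(-189) - G(-210) = (1 + 4*(-189)² + 16*(-189)) - √(-5 - 210) = (1 + 4*35721 - 3024) - √(-215) = (1 + 142884 - 3024) - I*√215 = 139861 - I*√215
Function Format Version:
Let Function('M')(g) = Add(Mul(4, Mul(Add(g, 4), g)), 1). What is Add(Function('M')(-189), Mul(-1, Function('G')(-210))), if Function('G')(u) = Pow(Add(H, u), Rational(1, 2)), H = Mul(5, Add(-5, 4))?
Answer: Add(139861, Mul(-1, I, Pow(215, Rational(1, 2)))) ≈ Add(1.3986e+5, Mul(-14.663, I))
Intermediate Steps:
H = -5 (H = Mul(5, -1) = -5)
Function('M')(g) = Add(1, Mul(4, g, Add(4, g))) (Function('M')(g) = Add(Mul(4, Mul(Add(4, g), g)), 1) = Add(Mul(4, Mul(g, Add(4, g))), 1) = Add(Mul(4, g, Add(4, g)), 1) = Add(1, Mul(4, g, Add(4, g))))
Function('G')(u) = Pow(Add(-5, u), Rational(1, 2))
Add(Function('M')(-189), Mul(-1, Function('G')(-210))) = Add(Add(1, Mul(4, Pow(-189, 2)), Mul(16, -189)), Mul(-1, Pow(Add(-5, -210), Rational(1, 2)))) = Add(Add(1, Mul(4, 35721), -3024), Mul(-1, Pow(-215, Rational(1, 2)))) = Add(Add(1, 142884, -3024), Mul(-1, Mul(I, Pow(215, Rational(1, 2))))) = Add(139861, Mul(-1, I, Pow(215, Rational(1, 2))))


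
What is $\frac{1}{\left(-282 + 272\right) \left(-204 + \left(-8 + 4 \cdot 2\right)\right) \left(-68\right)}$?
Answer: $- \frac{1}{138720} \approx -7.2088 \cdot 10^{-6}$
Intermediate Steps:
$\frac{1}{\left(-282 + 272\right) \left(-204 + \left(-8 + 4 \cdot 2\right)\right) \left(-68\right)} = \frac{1}{- 10 \left(-204 + \left(-8 + 8\right)\right) \left(-68\right)} = \frac{1}{- 10 \left(-204 + 0\right) \left(-68\right)} = \frac{1}{\left(-10\right) \left(-204\right) \left(-68\right)} = \frac{1}{2040 \left(-68\right)} = \frac{1}{-138720} = - \frac{1}{138720}$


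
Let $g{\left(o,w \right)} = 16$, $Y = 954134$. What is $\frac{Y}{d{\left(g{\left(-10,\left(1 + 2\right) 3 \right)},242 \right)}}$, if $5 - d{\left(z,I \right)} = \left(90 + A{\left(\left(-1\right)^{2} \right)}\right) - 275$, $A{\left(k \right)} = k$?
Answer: $\frac{954134}{189} \approx 5048.3$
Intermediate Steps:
$d{\left(z,I \right)} = 189$ ($d{\left(z,I \right)} = 5 - \left(\left(90 + \left(-1\right)^{2}\right) - 275\right) = 5 - \left(\left(90 + 1\right) - 275\right) = 5 - \left(91 - 275\right) = 5 - -184 = 5 + 184 = 189$)
$\frac{Y}{d{\left(g{\left(-10,\left(1 + 2\right) 3 \right)},242 \right)}} = \frac{954134}{189}$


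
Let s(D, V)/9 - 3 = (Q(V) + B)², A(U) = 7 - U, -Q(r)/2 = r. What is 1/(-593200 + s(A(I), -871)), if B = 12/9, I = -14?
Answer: 1/26759727 ≈ 3.7370e-8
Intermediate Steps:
Q(r) = -2*r
B = 4/3 (B = 12*(⅑) = 4/3 ≈ 1.3333)
s(D, V) = 27 + 9*(4/3 - 2*V)² (s(D, V) = 27 + 9*(-2*V + 4/3)² = 27 + 9*(4/3 - 2*V)²)
1/(-593200 + s(A(I), -871)) = 1/(-593200 + (27 + 4*(-2 + 3*(-871))²)) = 1/(-593200 + (27 + 4*(-2 - 2613)²)) = 1/(-593200 + (27 + 4*(-2615)²)) = 1/(-593200 + (27 + 4*6838225)) = 1/(-593200 + (27 + 27352900)) = 1/(-593200 + 27352927) = 1/26759727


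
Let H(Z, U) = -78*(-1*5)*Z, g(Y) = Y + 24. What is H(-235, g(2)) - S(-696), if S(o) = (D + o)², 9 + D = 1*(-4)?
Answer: -594331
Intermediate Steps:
g(Y) = 24 + Y
D = -13 (D = -9 + 1*(-4) = -9 - 4 = -13)
H(Z, U) = 390*Z (H(Z, U) = -(-390)*Z = 390*Z)
S(o) = (-13 + o)²
H(-235, g(2)) - S(-696) = 390*(-235) - (-13 - 696)² = -91650 - 1*(-709)² = -91650 - 1*502681 = -91650 - 502681 = -594331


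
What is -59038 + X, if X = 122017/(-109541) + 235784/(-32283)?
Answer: -208806561026869/3536312103 ≈ -59046.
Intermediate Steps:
X = -29767089955/3536312103 (X = 122017*(-1/109541) + 235784*(-1/32283) = -122017/109541 - 235784/32283 = -29767089955/3536312103 ≈ -8.4176)
-59038 + X = -59038 - 29767089955/3536312103 = -208806561026869/3536312103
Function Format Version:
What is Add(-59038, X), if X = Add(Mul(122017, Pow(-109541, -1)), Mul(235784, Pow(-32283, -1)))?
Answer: Rational(-208806561026869, 3536312103) ≈ -59046.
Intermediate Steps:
X = Rational(-29767089955, 3536312103) (X = Add(Mul(122017, Rational(-1, 109541)), Mul(235784, Rational(-1, 32283))) = Add(Rational(-122017, 109541), Rational(-235784, 32283)) = Rational(-29767089955, 3536312103) ≈ -8.4176)
Add(-59038, X) = Add(-59038, Rational(-29767089955, 3536312103)) = Rational(-208806561026869, 3536312103)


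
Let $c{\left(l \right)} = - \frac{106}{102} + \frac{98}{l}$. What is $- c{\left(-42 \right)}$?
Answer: $\frac{172}{51} \approx 3.3725$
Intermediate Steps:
$c{\left(l \right)} = - \frac{53}{51} + \frac{98}{l}$ ($c{\left(l \right)} = \left(-106\right) \frac{1}{102} + \frac{98}{l} = - \frac{53}{51} + \frac{98}{l}$)
$- c{\left(-42 \right)} = - (- \frac{53}{51} + \frac{98}{-42}) = - (- \frac{53}{51} + 98 \left(- \frac{1}{42}\right)) = - (- \frac{53}{51} - \frac{7}{3}) = \left(-1\right) \left(- \frac{172}{51}\right) = \frac{172}{51}$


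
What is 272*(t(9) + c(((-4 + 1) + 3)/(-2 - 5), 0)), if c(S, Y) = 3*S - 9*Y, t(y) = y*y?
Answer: 22032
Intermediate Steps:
t(y) = y**2
c(S, Y) = -9*Y + 3*S
272*(t(9) + c(((-4 + 1) + 3)/(-2 - 5), 0)) = 272*(9**2 + (-9*0 + 3*(((-4 + 1) + 3)/(-2 - 5)))) = 272*(81 + (0 + 3*((-3 + 3)/(-7)))) = 272*(81 + (0 + 3*(0*(-1/7)))) = 272*(81 + (0 + 3*0)) = 272*(81 + (0 + 0)) = 272*(81 + 0) = 272*81 = 22032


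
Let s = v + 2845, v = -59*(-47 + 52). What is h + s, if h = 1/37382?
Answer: 95324101/37382 ≈ 2550.0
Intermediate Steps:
v = -295 (v = -59*5 = -295)
h = 1/37382 ≈ 2.6751e-5
s = 2550 (s = -295 + 2845 = 2550)
h + s = 1/37382 + 2550 = 95324101/37382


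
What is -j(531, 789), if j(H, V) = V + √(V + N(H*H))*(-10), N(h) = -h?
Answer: -789 + 20*I*√70293 ≈ -789.0 + 5302.6*I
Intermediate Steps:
j(H, V) = V - 10*√(V - H²) (j(H, V) = V + √(V - H*H)*(-10) = V + √(V - H²)*(-10) = V - 10*√(V - H²))
-j(531, 789) = -(789 - 10*√(789 - 1*531²)) = -(789 - 10*√(789 - 1*281961)) = -(789 - 10*√(789 - 281961)) = -(789 - 20*I*√70293) = -789 + 20*I*√70293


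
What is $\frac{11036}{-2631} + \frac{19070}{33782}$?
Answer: $- \frac{161322491}{44440221} \approx -3.6301$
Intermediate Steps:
$\frac{11036}{-2631} + \frac{19070}{33782} = 11036 \left(- \frac{1}{2631}\right) + 19070 \cdot \frac{1}{33782} = - \frac{11036}{2631} + \frac{9535}{16891} = - \frac{161322491}{44440221}$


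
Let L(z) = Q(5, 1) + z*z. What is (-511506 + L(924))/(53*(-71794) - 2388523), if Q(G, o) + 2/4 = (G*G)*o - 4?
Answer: -684581/12387210 ≈ -0.055265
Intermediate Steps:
Q(G, o) = -9/2 + o*G² (Q(G, o) = -½ + ((G*G)*o - 4) = -½ + (G²*o - 4) = -½ + (o*G² - 4) = -½ + (-4 + o*G²) = -9/2 + o*G²)
L(z) = 41/2 + z² (L(z) = (-9/2 + 1*5²) + z*z = (-9/2 + 1*25) + z² = (-9/2 + 25) + z² = 41/2 + z²)
(-511506 + L(924))/(53*(-71794) - 2388523) = (-511506 + (41/2 + 924²))/(53*(-71794) - 2388523) = (-511506 + (41/2 + 853776))/(-3805082 - 2388523) = (-511506 + 1707593/2)/(-6193605) = (684581/2)*(-1/6193605) = -684581/12387210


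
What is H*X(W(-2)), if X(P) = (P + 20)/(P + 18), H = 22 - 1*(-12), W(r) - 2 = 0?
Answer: 187/5 ≈ 37.400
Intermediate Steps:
W(r) = 2 (W(r) = 2 + 0 = 2)
H = 34 (H = 22 + 12 = 34)
X(P) = (20 + P)/(18 + P)
H*X(W(-2)) = 34*((20 + 2)/(18 + 2)) = 34*(22/20) = 34*((1/20)*22) = 34*(11/10) = 187/5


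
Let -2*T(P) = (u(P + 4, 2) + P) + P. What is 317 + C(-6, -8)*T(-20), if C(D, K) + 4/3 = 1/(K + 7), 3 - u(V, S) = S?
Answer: 543/2 ≈ 271.50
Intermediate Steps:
u(V, S) = 3 - S
C(D, K) = -4/3 + 1/(7 + K) (C(D, K) = -4/3 + 1/(K + 7) = -4/3 + 1/(7 + K))
T(P) = -½ - P (T(P) = -(((3 - 1*2) + P) + P)/2 = -(((3 - 2) + P) + P)/2 = -((1 + P) + P)/2 = -(1 + 2*P)/2 = -½ - P)
317 + C(-6, -8)*T(-20) = 317 + ((-25 - 4*(-8))/(3*(7 - 8)))*(-½ - 1*(-20)) = 317 + ((⅓)*(-25 + 32)/(-1))*(-½ + 20) = 317 + ((⅓)*(-1)*7)*(39/2) = 317 - 7/3*39/2 = 317 - 91/2 = 543/2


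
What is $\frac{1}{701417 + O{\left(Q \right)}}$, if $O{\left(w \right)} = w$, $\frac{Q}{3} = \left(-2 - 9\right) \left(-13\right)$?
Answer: $\frac{1}{701846} \approx 1.4248 \cdot 10^{-6}$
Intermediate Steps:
$Q = 429$ ($Q = 3 \left(-2 - 9\right) \left(-13\right) = 3 \left(\left(-11\right) \left(-13\right)\right) = 3 \cdot 143 = 429$)
$\frac{1}{701417 + O{\left(Q \right)}} = \frac{1}{701417 + 429} = \frac{1}{701846}$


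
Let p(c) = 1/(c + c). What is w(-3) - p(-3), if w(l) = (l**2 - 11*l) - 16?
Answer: 157/6 ≈ 26.167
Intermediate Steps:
p(c) = 1/(2*c)
w(l) = -16 + l**2 - 11*l
w(-3) - p(-3) = (-16 + (-3)**2 - 11*(-3)) - 1/(2*(-3)) = (-16 + 9 + 33) - (-1)/(2*3) = 26 - 1*(-1/6) = 26 + 1/6 = 157/6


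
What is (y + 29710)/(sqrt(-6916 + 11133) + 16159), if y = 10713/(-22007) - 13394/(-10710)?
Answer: 28289066770885063/15385523251552020 - 1750669396057*sqrt(4217)/15385523251552020 ≈ 1.8313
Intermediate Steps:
y = 90012764/117847485 (y = 10713*(-1/22007) - 13394*(-1/10710) = -10713/22007 + 6697/5355 = 90012764/117847485 ≈ 0.76381)
(y + 29710)/(sqrt(-6916 + 11133) + 16159) = (90012764/117847485 + 29710)/(sqrt(-6916 + 11133) + 16159) = 3501338792114/(117847485*(sqrt(4217) + 16159)) = 3501338792114/(117847485*(16159 + sqrt(4217)))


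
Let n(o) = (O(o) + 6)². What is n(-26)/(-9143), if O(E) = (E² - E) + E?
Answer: -465124/9143 ≈ -50.872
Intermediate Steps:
O(E) = E²
n(o) = (6 + o²)² (n(o) = (o² + 6)² = (6 + o²)²)
n(-26)/(-9143) = (6 + (-26)²)²/(-9143) = (6 + 676)²*(-1/9143) = 682²*(-1/9143) = 465124*(-1/9143) = -465124/9143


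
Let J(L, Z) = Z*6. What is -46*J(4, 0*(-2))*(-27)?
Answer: 0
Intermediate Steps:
J(L, Z) = 6*Z
-46*J(4, 0*(-2))*(-27) = -276*0*(-2)*(-27) = -276*0*(-27) = -46*0*(-27) = 0*(-27) = 0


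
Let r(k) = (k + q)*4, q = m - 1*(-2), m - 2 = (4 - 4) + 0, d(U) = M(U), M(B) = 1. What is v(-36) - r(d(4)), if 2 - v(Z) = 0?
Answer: -18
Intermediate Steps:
d(U) = 1
m = 2 (m = 2 + ((4 - 4) + 0) = 2 + (0 + 0) = 2 + 0 = 2)
v(Z) = 2 (v(Z) = 2 - 1*0 = 2 + 0 = 2)
q = 4 (q = 2 - 1*(-2) = 2 + 2 = 4)
r(k) = 16 + 4*k (r(k) = (k + 4)*4 = (4 + k)*4 = 16 + 4*k)
v(-36) - r(d(4)) = 2 - (16 + 4*1) = 2 - (16 + 4) = 2 - 1*20 = 2 - 20 = -18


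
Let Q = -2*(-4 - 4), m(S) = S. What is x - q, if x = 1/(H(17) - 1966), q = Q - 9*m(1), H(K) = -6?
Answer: -13805/1972 ≈ -7.0005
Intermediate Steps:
Q = 16 (Q = -2*(-8) = 16)
q = 7 (q = 16 - 9*1 = 16 - 9 = 7)
x = -1/1972 (x = 1/(-6 - 1966) = 1/(-1972) = -1/1972 ≈ -0.00050710)
x - q = -1/1972 - 1*7 = -1/1972 - 7 = -13805/1972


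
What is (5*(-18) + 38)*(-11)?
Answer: 572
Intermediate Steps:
(5*(-18) + 38)*(-11) = (-90 + 38)*(-11) = -52*(-11) = 572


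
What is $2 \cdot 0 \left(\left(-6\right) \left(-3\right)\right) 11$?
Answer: $0$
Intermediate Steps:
$2 \cdot 0 \left(\left(-6\right) \left(-3\right)\right) 11 = 0 \cdot 18 \cdot 11 = 0 \cdot 11 = 0$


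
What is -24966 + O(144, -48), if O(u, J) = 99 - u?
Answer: -25011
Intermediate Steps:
-24966 + O(144, -48) = -24966 + (99 - 1*144) = -24966 + (99 - 144) = -24966 - 45 = -25011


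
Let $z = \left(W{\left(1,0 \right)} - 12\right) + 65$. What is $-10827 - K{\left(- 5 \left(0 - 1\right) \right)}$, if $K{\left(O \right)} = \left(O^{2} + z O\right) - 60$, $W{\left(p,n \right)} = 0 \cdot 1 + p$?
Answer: $-11062$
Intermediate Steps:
$W{\left(p,n \right)} = p$ ($W{\left(p,n \right)} = 0 + p = p$)
$z = 54$ ($z = \left(1 - 12\right) + 65 = -11 + 65 = 54$)
$K{\left(O \right)} = -60 + O^{2} + 54 O$ ($K{\left(O \right)} = \left(O^{2} + 54 O\right) - 60 = -60 + O^{2} + 54 O$)
$-10827 - K{\left(- 5 \left(0 - 1\right) \right)} = -10827 - \left(-60 + \left(- 5 \left(0 - 1\right)\right)^{2} + 54 \left(- 5 \left(0 - 1\right)\right)\right) = -10827 - \left(-60 + \left(\left(-5\right) \left(-1\right)\right)^{2} + 54 \left(\left(-5\right) \left(-1\right)\right)\right) = -10827 - \left(-60 + 5^{2} + 54 \cdot 5\right) = -10827 - \left(-60 + 25 + 270\right) = -10827 - 235 = -11062$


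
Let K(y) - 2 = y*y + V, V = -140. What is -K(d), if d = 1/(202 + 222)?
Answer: 24809087/179776 ≈ 138.00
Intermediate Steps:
d = 1/424 ≈ 0.0023585
K(y) = -138 + y**2 (K(y) = 2 + (y*y - 140) = 2 + (y**2 - 140) = 2 + (-140 + y**2) = -138 + y**2)
-K(d) = -(-138 + (1/424)**2) = -(-138 + 1/179776) = -1*(-24809087/179776) = 24809087/179776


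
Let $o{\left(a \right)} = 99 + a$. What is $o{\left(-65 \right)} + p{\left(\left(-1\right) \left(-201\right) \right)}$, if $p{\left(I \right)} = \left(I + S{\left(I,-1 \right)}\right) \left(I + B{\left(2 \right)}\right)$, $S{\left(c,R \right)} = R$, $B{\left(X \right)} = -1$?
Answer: $40034$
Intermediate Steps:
$p{\left(I \right)} = \left(-1 + I\right)^{2}$ ($p{\left(I \right)} = \left(I - 1\right) \left(I - 1\right) = \left(-1 + I\right) \left(-1 + I\right) = \left(-1 + I\right)^{2}$)
$o{\left(-65 \right)} + p{\left(\left(-1\right) \left(-201\right) \right)} = \left(99 - 65\right) + \left(1 + \left(\left(-1\right) \left(-201\right)\right)^{2} - 2 \left(\left(-1\right) \left(-201\right)\right)\right) = 34 + \left(1 + 201^{2} - 402\right) = 34 + \left(1 + 40401 - 402\right) = 34 + 40000 = 40034$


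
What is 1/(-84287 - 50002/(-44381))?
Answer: -44381/3740691345 ≈ -1.1864e-5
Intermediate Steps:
1/(-84287 - 50002/(-44381)) = 1/(-84287 - 50002*(-1/44381)) = 1/(-84287 + 50002/44381) = 1/(-3740691345/44381) = -44381/3740691345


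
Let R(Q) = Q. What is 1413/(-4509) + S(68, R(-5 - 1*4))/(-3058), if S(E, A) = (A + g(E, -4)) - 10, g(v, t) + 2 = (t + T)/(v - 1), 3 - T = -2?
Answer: -15731348/51323943 ≈ -0.30651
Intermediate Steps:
T = 5 (T = 3 - 1*(-2) = 3 + 2 = 5)
g(v, t) = -2 + (5 + t)/(-1 + v) (g(v, t) = -2 + (t + 5)/(v - 1) = -2 + (5 + t)/(-1 + v))
S(E, A) = -10 + A + (3 - 2*E)/(-1 + E) (S(E, A) = (A + (7 - 4 - 2*E)/(-1 + E)) - 10 = (A + (3 - 2*E)/(-1 + E)) - 10 = -10 + A + (3 - 2*E)/(-1 + E))
1413/(-4509) + S(68, R(-5 - 1*4))/(-3058) = 1413/(-4509) + ((13 - (-5 - 1*4) - 12*68 + (-5 - 1*4)*68)/(-1 + 68))/(-3058) = 1413*(-1/4509) + ((13 - (-5 - 4) - 816 + (-5 - 4)*68)/67)*(-1/3058) = -157/501 + ((13 - 1*(-9) - 816 - 9*68)/67)*(-1/3058) = -157/501 + ((13 + 9 - 816 - 612)/67)*(-1/3058) = -157/501 + ((1/67)*(-1406))*(-1/3058) = -157/501 - 1406/67*(-1/3058) = -157/501 + 703/102443 = -15731348/51323943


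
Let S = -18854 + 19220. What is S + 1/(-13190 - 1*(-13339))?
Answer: 54535/149 ≈ 366.01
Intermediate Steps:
S = 366
S + 1/(-13190 - 1*(-13339)) = 366 + 1/(-13190 - 1*(-13339)) = 366 + 1/(-13190 + 13339) = 366 + 1/149 = 54535/149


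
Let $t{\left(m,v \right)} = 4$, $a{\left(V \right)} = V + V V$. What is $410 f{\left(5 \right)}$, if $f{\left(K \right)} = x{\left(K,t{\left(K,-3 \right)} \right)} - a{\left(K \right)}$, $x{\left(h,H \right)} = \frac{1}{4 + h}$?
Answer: $- \frac{110290}{9} \approx -12254.0$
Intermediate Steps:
$a{\left(V \right)} = V + V^{2}$
$f{\left(K \right)} = \frac{1}{4 + K} - K \left(1 + K\right)$
$410 f{\left(5 \right)} = 410 \frac{1 - 5 \left(1 + 5\right) \left(4 + 5\right)}{4 + 5} = 410 \frac{1 - 5 \cdot 6 \cdot 9}{9} = 410 \frac{1 - 270}{9} = 410 \cdot \frac{1}{9} \left(-269\right) = 410 \left(- \frac{269}{9}\right) = - \frac{110290}{9}$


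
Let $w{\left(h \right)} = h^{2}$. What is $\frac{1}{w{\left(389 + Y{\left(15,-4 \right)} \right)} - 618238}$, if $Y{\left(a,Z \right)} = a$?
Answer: $- \frac{1}{455022} \approx -2.1977 \cdot 10^{-6}$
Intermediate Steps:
$\frac{1}{w{\left(389 + Y{\left(15,-4 \right)} \right)} - 618238} = \frac{1}{\left(389 + 15\right)^{2} - 618238} = \frac{1}{404^{2} - 618238} = \frac{1}{163216 - 618238} = \frac{1}{-455022} = - \frac{1}{455022}$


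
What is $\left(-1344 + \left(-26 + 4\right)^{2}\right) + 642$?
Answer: $-218$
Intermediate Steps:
$\left(-1344 + \left(-26 + 4\right)^{2}\right) + 642 = \left(-1344 + \left(-22\right)^{2}\right) + 642 = \left(-1344 + 484\right) + 642 = -860 + 642 = -218$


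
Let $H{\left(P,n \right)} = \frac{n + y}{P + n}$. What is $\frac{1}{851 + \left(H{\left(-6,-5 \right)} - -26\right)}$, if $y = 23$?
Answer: $\frac{11}{9629} \approx 0.0011424$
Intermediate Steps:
$H{\left(P,n \right)} = \frac{23 + n}{P + n}$ ($H{\left(P,n \right)} = \frac{n + 23}{P + n} = \frac{23 + n}{P + n}$)
$\frac{1}{851 + \left(H{\left(-6,-5 \right)} - -26\right)} = \frac{1}{851 + \left(\frac{23 - 5}{-6 - 5} - -26\right)} = \frac{1}{851 + \left(\frac{1}{-11} \cdot 18 + 26\right)} = \frac{1}{851 + \left(\left(- \frac{1}{11}\right) 18 + 26\right)} = \frac{1}{851 + \left(- \frac{18}{11} + 26\right)} = \frac{1}{851 + \frac{268}{11}} = \frac{1}{\frac{9629}{11}} = \frac{11}{9629}$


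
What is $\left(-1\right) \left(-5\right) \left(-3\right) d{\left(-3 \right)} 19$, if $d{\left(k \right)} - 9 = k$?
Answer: $-1710$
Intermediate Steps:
$d{\left(k \right)} = 9 + k$
$\left(-1\right) \left(-5\right) \left(-3\right) d{\left(-3 \right)} 19 = \left(-1\right) \left(-5\right) \left(-3\right) \left(9 - 3\right) 19 = 5 \left(-3\right) 6 \cdot 19 = \left(-15\right) 6 \cdot 19 = \left(-90\right) 19 = -1710$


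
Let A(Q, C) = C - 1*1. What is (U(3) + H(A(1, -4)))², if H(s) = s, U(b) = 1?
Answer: 16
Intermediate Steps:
A(Q, C) = -1 + C (A(Q, C) = C - 1 = -1 + C)
(U(3) + H(A(1, -4)))² = (1 + (-1 - 4))² = (1 - 5)² = (-4)² = 16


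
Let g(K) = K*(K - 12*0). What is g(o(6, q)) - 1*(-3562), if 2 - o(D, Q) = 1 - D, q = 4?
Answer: 3611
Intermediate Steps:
o(D, Q) = 1 + D (o(D, Q) = 2 - (1 - D) = 2 + (-1 + D) = 1 + D)
g(K) = K² (g(K) = K*(K + 0) = K*K = K²)
g(o(6, q)) - 1*(-3562) = (1 + 6)² - 1*(-3562) = 7² + 3562 = 49 + 3562 = 3611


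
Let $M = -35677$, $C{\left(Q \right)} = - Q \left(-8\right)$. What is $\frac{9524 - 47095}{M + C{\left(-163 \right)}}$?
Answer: $\frac{37571}{36981} \approx 1.016$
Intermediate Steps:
$C{\left(Q \right)} = 8 Q$ ($C{\left(Q \right)} = - \left(-8\right) Q = 8 Q$)
$\frac{9524 - 47095}{M + C{\left(-163 \right)}} = \frac{9524 - 47095}{-35677 + 8 \left(-163\right)} = - \frac{37571}{-35677 - 1304} = - \frac{37571}{-36981} = \left(-37571\right) \left(- \frac{1}{36981}\right) = \frac{37571}{36981}$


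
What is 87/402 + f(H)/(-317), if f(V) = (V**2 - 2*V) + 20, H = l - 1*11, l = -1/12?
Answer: -930091/3058416 ≈ -0.30411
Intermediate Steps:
l = -1/12 (l = -1*1/12 = -1/12 ≈ -0.083333)
H = -133/12 (H = -1/12 - 1*11 = -1/12 - 11 = -133/12 ≈ -11.083)
f(V) = 20 + V**2 - 2*V
87/402 + f(H)/(-317) = 87/402 + (20 + (-133/12)**2 - 2*(-133/12))/(-317) = 87*(1/402) + (20 + 17689/144 + 133/6)*(-1/317) = 29/134 + (23761/144)*(-1/317) = 29/134 - 23761/45648 = -930091/3058416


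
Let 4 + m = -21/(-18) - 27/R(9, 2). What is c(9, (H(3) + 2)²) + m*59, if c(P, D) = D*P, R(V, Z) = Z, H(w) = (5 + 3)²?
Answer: 114721/3 ≈ 38240.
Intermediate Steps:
H(w) = 64 (H(w) = 8² = 64)
m = -49/3 (m = -4 + (-21/(-18) - 27/2) = -4 + (-21*(-1/18) - 27*½) = -4 + (7/6 - 27/2) = -4 - 37/3 = -49/3 ≈ -16.333)
c(9, (H(3) + 2)²) + m*59 = (64 + 2)²*9 - 49/3*59 = 66²*9 - 2891/3 = 4356*9 - 2891/3 = 39204 - 2891/3 = 114721/3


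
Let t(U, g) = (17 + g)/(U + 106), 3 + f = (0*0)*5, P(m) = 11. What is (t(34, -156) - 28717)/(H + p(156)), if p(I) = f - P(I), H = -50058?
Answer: 4020519/7010080 ≈ 0.57353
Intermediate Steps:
f = -3 (f = -3 + (0*0)*5 = -3 + 0*5 = -3 + 0 = -3)
t(U, g) = (17 + g)/(106 + U)
p(I) = -14 (p(I) = -3 - 1*11 = -3 - 11 = -14)
(t(34, -156) - 28717)/(H + p(156)) = ((17 - 156)/(106 + 34) - 28717)/(-50058 - 14) = (-139/140 - 28717)/(-50072) = ((1/140)*(-139) - 28717)*(-1/50072) = (-139/140 - 28717)*(-1/50072) = -4020519/140*(-1/50072) = 4020519/7010080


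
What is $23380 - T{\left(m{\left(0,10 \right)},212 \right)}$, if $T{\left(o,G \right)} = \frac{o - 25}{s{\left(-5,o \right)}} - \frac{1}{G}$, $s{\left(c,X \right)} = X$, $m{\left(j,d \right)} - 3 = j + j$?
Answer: $\frac{14874347}{636} \approx 23387.0$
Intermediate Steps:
$m{\left(j,d \right)} = 3 + 2 j$ ($m{\left(j,d \right)} = 3 + \left(j + j\right) = 3 + 2 j$)
$T{\left(o,G \right)} = - \frac{1}{G} + \frac{-25 + o}{o}$ ($T{\left(o,G \right)} = \frac{o - 25}{o} - \frac{1}{G} = \frac{-25 + o}{o} - \frac{1}{G} = - \frac{1}{G} + \frac{-25 + o}{o}$)
$23380 - T{\left(m{\left(0,10 \right)},212 \right)} = 23380 - \left(1 - \frac{1}{212} - \frac{25}{3 + 2 \cdot 0}\right) = 23380 - \left(1 - \frac{1}{212} - \frac{25}{3 + 0}\right) = 23380 - \left(1 - \frac{1}{212} - \frac{25}{3}\right) = 23380 - - \frac{4667}{636} = 23380 + \frac{4667}{636} = \frac{14874347}{636}$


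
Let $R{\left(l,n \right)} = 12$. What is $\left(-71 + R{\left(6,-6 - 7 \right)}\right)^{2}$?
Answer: $3481$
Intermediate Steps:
$\left(-71 + R{\left(6,-6 - 7 \right)}\right)^{2} = \left(-71 + 12\right)^{2} = \left(-59\right)^{2} = 3481$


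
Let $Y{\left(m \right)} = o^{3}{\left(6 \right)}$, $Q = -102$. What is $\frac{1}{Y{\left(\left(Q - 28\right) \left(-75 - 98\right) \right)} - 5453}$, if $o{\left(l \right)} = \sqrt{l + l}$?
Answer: $- \frac{5453}{29733481} - \frac{24 \sqrt{3}}{29733481} \approx -0.00018479$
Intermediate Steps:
$o{\left(l \right)} = \sqrt{2} \sqrt{l}$ ($o{\left(l \right)} = \sqrt{2 l} = \sqrt{2} \sqrt{l}$)
$Y{\left(m \right)} = 24 \sqrt{3}$ ($Y{\left(m \right)} = \left(\sqrt{2} \sqrt{6}\right)^{3} = \left(2 \sqrt{3}\right)^{3} = 24 \sqrt{3}$)
$\frac{1}{Y{\left(\left(Q - 28\right) \left(-75 - 98\right) \right)} - 5453} = \frac{1}{24 \sqrt{3} - 5453} = \frac{1}{-5453 + 24 \sqrt{3}}$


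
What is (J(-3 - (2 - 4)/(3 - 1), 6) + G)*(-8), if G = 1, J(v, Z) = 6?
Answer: -56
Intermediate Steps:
(J(-3 - (2 - 4)/(3 - 1), 6) + G)*(-8) = (6 + 1)*(-8) = 7*(-8) = -56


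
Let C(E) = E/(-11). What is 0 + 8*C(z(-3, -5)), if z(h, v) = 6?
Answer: -48/11 ≈ -4.3636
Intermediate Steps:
C(E) = -E/11 (C(E) = E*(-1/11) = -E/11)
0 + 8*C(z(-3, -5)) = 0 + 8*(-1/11*6) = 0 + 8*(-6/11) = 0 - 48/11 = -48/11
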